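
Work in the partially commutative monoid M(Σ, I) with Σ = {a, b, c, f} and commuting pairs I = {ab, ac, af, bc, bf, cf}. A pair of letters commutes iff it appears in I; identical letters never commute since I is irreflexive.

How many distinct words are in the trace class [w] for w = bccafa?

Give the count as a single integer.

0(b) covers ∅
1(c) covers ∅
2(c) covers 1:c
3(a) covers ∅
4(f) covers ∅
5(a) covers 3:a
floor of heap: 0:b, 1:c, 3:a, 4:f
completions by unplaced set U, small U first (add the entries for U minus each lowest piece of U):
  |U|=1: {0}:1  {2}:1  {4}:1  {5}:1
  |U|=2: {0,2}:2  {0,4}:2  {0,5}:2  {1,2}:1  {2,4}:2  {2,5}:2  {3,5}:1  {4,5}:2
  |U|=3: {0,1,2}:3  {0,2,4}:6  {0,2,5}:6  {0,3,5}:3  {0,4,5}:6  {1,2,4}:3  {1,2,5}:3  {2,3,5}:3  {2,4,5}:6  {3,4,5}:3
  |U|=4: {0,1,2,4}:12  {0,1,2,5}:12  {0,2,3,5}:12  {0,2,4,5}:24  {0,3,4,5}:12  {1,2,3,5}:6  {1,2,4,5}:12  {2,3,4,5}:12
  start at 0(b): 30
  start at 1(c): 60
  start at 3(a): 60
  start at 4(f): 30
sum over floor = 180

180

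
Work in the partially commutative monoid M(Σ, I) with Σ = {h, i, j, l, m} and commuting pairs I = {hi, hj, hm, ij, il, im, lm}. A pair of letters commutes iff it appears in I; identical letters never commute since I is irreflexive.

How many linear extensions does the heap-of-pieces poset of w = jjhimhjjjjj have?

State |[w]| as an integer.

piece 0:j — minimal
piece 1:j rests on {0:j}
piece 2:h — minimal
piece 3:i — minimal
piece 4:m rests on {1:j}
piece 5:h rests on {2:h}
piece 6:j rests on {4:m}
piece 7:j rests on {6:j}
piece 8:j rests on {7:j}
piece 9:j rests on {8:j}
piece 10:j rests on {9:j}
minimal pieces: {0:j, 2:h, 3:i}
ways to finish when only these pieces remain (= sum over removing one remaining piece with nothing left below it):
  1 left: {3}→1  {5}→1  {10}→1
  2 left: {2,5}→1  {3,5}→2  {3,10}→2  {5,10}→2  {9,10}→1
  3 left: {2,3,5}→3  {2,5,10}→3  {3,5,10}→6  {3,9,10}→3  {5,9,10}→3  {8,9,10}→1
  4 left: {2,3,5,10}→12  {2,5,9,10}→6  {3,5,9,10}→12  {3,8,9,10}→4  {5,8,9,10}→4  {7,8,9,10}→1
  5 left: {2,3,5,9,10}→30  {2,5,8,9,10}→10  {3,5,8,9,10}→20  {3,7,8,9,10}→5  {5,7,8,9,10}→5  {6,7,8,9,10}→1
  6 left: {2,3,5,8,9,10}→60  {2,5,7,8,9,10}→15  {3,5,7,8,9,10}→30  {3,6,7,8,9,10}→6  {4,6,7,8,9,10}→1  {5,6,7,8,9,10}→6
  7 left: {1,4,6,7,8,9,10}→1  {2,3,5,7,8,9,10}→105  {2,5,6,7,8,9,10}→21  {3,4,6,7,8,9,10}→7  {3,5,6,7,8,9,10}→42  {4,5,6,7,8,9,10}→7
  8 left: {0,1,4,6,7,8,9,10}→1  {1,3,4,6,7,8,9,10}→8  {1,4,5,6,7,8,9,10}→8  {2,3,5,6,7,8,9,10}→168  {2,4,5,6,7,8,9,10}→28  {3,4,5,6,7,8,9,10}→56
  9 left: {0,1,3,4,6,7,8,9,10}→9  {0,1,4,5,6,7,8,9,10}→9  {1,2,4,5,6,7,8,9,10}→36  {1,3,4,5,6,7,8,9,10}→72  {2,3,4,5,6,7,8,9,10}→252
  placing 0:j first → 360 extensions
  placing 2:h first → 90 extensions
  placing 3:i first → 45 extensions
total linear extensions = 495

495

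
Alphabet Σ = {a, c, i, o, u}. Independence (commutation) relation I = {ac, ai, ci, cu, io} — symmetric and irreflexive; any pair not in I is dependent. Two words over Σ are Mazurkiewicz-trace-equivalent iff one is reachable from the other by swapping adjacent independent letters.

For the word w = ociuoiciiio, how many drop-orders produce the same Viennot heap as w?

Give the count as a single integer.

piece 0:o — minimal
piece 1:c rests on {0:o}
piece 2:i — minimal
piece 3:u rests on {0:o, 2:i}
piece 4:o rests on {1:c, 3:u}
piece 5:i rests on {3:u}
piece 6:c rests on {4:o}
piece 7:i rests on {5:i}
piece 8:i rests on {7:i}
piece 9:i rests on {8:i}
piece 10:o rests on {6:c}
minimal pieces: {0:o, 2:i}
ways to finish when only these pieces remain (= sum over removing one remaining piece with nothing left below it):
  1 left: {9}→1  {10}→1
  2 left: {6,10}→1  {8,9}→1  {9,10}→2
  3 left: {4,6,10}→1  {6,9,10}→3  {7,8,9}→1  {8,9,10}→3
  4 left: {1,4,6,10}→1  {4,6,9,10}→4  {5,7,8,9}→1  {6,8,9,10}→6  {7,8,9,10}→4
  5 left: {1,4,6,9,10}→5  {4,6,8,9,10}→10  {5,7,8,9,10}→5  {6,7,8,9,10}→10
  6 left: {1,4,6,8,9,10}→15  {4,6,7,8,9,10}→20  {5,6,7,8,9,10}→15
  7 left: {1,4,6,7,8,9,10}→35  {4,5,6,7,8,9,10}→35
  8 left: {1,4,5,6,7,8,9,10}→70  {3,4,5,6,7,8,9,10}→35
  9 left: {1,3,4,5,6,7,8,9,10}→105  {2,3,4,5,6,7,8,9,10}→35
  placing 0:o first → 140 extensions
  placing 2:i first → 105 extensions
total linear extensions = 245

245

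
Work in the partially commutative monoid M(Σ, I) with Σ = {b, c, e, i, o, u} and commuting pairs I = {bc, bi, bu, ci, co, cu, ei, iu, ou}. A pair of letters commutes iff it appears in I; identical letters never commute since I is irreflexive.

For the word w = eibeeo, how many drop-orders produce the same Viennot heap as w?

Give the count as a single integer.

5

piece 0:e — minimal
piece 1:i — minimal
piece 2:b rests on {0:e}
piece 3:e rests on {2:b}
piece 4:e rests on {3:e}
piece 5:o rests on {1:i, 4:e}
minimal pieces: {0:e, 1:i}
ways to finish when only these pieces remain (= sum over removing one remaining piece with nothing left below it):
  1 left: {5}→1
  2 left: {1,5}→1  {4,5}→1
  3 left: {1,4,5}→2  {3,4,5}→1
  4 left: {1,3,4,5}→3  {2,3,4,5}→1
  placing 0:e first → 4 extensions
  placing 1:i first → 1 extensions
total linear extensions = 5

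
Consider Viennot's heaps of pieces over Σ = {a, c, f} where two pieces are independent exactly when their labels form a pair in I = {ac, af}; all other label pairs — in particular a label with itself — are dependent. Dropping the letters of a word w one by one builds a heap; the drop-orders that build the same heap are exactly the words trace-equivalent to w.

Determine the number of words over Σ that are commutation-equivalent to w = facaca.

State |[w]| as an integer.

20

drop 0:f onto floor
drop 1:a onto floor
drop 2:c onto {0:f}
drop 3:a onto {1:a}
drop 4:c onto {2:c}
drop 5:a onto {3:a}
ground layer = {0:f, 1:a}
drop-orders for the pieces not yet dropped (sum over which currently-grounded one goes next):
  1 to go: {4} 1  {5} 1
  2 to go: {2,4} 1  {3,5} 1  {4,5} 2
  3 to go: {0,2,4} 1  {1,3,5} 1  {2,4,5} 3  {3,4,5} 3
  4 to go: {0,2,4,5} 4  {1,3,4,5} 4  {2,3,4,5} 6
  if 0:f drops first: 10 orders
  if 1:a drops first: 10 orders
heap linearizations: 20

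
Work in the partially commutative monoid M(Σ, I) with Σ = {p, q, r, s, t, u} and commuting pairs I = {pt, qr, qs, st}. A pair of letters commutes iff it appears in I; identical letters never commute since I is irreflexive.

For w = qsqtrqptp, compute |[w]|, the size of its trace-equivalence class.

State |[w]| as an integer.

piece 0:q — minimal
piece 1:s — minimal
piece 2:q rests on {0:q}
piece 3:t rests on {2:q}
piece 4:r rests on {1:s, 3:t}
piece 5:q rests on {3:t}
piece 6:p rests on {4:r, 5:q}
piece 7:t rests on {4:r, 5:q}
piece 8:p rests on {6:p}
minimal pieces: {0:q, 1:s}
ways to finish when only these pieces remain (= sum over removing one remaining piece with nothing left below it):
  1 left: {7}→1  {8}→1
  2 left: {6,8}→1  {7,8}→2
  3 left: {6,7,8}→3
  4 left: {4,6,7,8}→3  {5,6,7,8}→3
  5 left: {1,4,6,7,8}→3  {4,5,6,7,8}→6
  6 left: {1,4,5,6,7,8}→9  {3,4,5,6,7,8}→6
  7 left: {1,3,4,5,6,7,8}→15  {2,3,4,5,6,7,8}→6
  placing 0:q first → 21 extensions
  placing 1:s first → 6 extensions
total linear extensions = 27

27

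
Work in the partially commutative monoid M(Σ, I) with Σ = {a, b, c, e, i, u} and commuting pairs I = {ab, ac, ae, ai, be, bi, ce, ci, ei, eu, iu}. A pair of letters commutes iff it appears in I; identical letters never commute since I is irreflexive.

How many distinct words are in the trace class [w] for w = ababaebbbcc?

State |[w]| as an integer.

1320

#0=a has no predecessor
#1=b has no predecessor
#2=a depends on [0:a]
#3=b depends on [1:b]
#4=a depends on [2:a]
#5=e has no predecessor
#6=b depends on [3:b]
#7=b depends on [6:b]
#8=b depends on [7:b]
#9=c depends on [8:b]
#10=c depends on [9:c]
sources: [0:a, 1:b, 5:e]
N(rest) = Σ N(rest − s) over sources s of rest; N(one piece) = 1:
  size 1 → [4]=1  [5]=1  [10]=1
  size 2 → [2,4]=1  [4,5]=2  [4,10]=2  [5,10]=2  [9,10]=1
  size 3 → [0,2,4]=1  [2,4,5]=3  [2,4,10]=3  [4,5,10]=6  [4,9,10]=3  [5,9,10]=3  [8,9,10]=1
  size 4 → [0,2,4,5]=4  [0,2,4,10]=4  [2,4,5,10]=12  [2,4,9,10]=6  [4,5,9,10]=12  [4,8,9,10]=4  [5,8,9,10]=4  [7,8,9,10]=1
  size 5 → [0,2,4,5,10]=20  [0,2,4,9,10]=10  [2,4,5,9,10]=30  [2,4,8,9,10]=10  [4,5,8,9,10]=20  [4,7,8,9,10]=5  [5,7,8,9,10]=5  [6,7,8,9,10]=1
  size 6 → [0,2,4,5,9,10]=60  [0,2,4,8,9,10]=20  [2,4,5,8,9,10]=60  [2,4,7,8,9,10]=15  [3,6,7,8,9,10]=1  [4,5,7,8,9,10]=30  [4,6,7,8,9,10]=6  [5,6,7,8,9,10]=6
  size 7 → [0,2,4,5,8,9,10]=140  [0,2,4,7,8,9,10]=35  [1,3,6,7,8,9,10]=1  [2,4,5,7,8,9,10]=105  [2,4,6,7,8,9,10]=21  [3,4,6,7,8,9,10]=7  [3,5,6,7,8,9,10]=7  [4,5,6,7,8,9,10]=42
  size 8 → [0,2,4,5,7,8,9,10]=280  [0,2,4,6,7,8,9,10]=56  [1,3,4,6,7,8,9,10]=8  [1,3,5,6,7,8,9,10]=8  [2,3,4,6,7,8,9,10]=28  [2,4,5,6,7,8,9,10]=168  [3,4,5,6,7,8,9,10]=56
  size 9 → [0,2,3,4,6,7,8,9,10]=84  [0,2,4,5,6,7,8,9,10]=504  [1,2,3,4,6,7,8,9,10]=36  [1,3,4,5,6,7,8,9,10]=72  [2,3,4,5,6,7,8,9,10]=252
  first=0(a) contributes 360
  first=1(b) contributes 840
  first=5(e) contributes 120
|[w]| = 1320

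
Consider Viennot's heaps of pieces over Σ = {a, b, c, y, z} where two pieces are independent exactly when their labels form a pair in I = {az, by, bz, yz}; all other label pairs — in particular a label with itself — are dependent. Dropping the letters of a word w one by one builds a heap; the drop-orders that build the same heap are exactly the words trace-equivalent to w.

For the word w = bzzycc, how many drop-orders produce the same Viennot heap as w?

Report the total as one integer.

piece 0:b — minimal
piece 1:z — minimal
piece 2:z rests on {1:z}
piece 3:y — minimal
piece 4:c rests on {0:b, 2:z, 3:y}
piece 5:c rests on {4:c}
minimal pieces: {0:b, 1:z, 3:y}
ways to finish when only these pieces remain (= sum over removing one remaining piece with nothing left below it):
  1 left: {5}→1
  2 left: {4,5}→1
  3 left: {0,4,5}→1  {2,4,5}→1  {3,4,5}→1
  4 left: {0,2,4,5}→2  {0,3,4,5}→2  {1,2,4,5}→1  {2,3,4,5}→2
  placing 0:b first → 3 extensions
  placing 1:z first → 6 extensions
  placing 3:y first → 3 extensions
total linear extensions = 12

12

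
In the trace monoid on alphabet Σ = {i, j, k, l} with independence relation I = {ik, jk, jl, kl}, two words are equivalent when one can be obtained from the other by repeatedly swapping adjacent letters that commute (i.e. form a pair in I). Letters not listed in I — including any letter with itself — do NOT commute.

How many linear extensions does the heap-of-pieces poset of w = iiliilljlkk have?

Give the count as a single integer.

drop 0:i onto floor
drop 1:i onto {0:i}
drop 2:l onto {1:i}
drop 3:i onto {2:l}
drop 4:i onto {3:i}
drop 5:l onto {4:i}
drop 6:l onto {5:l}
drop 7:j onto {4:i}
drop 8:l onto {6:l}
drop 9:k onto floor
drop 10:k onto {9:k}
ground layer = {0:i, 9:k}
drop-orders for the pieces not yet dropped (sum over which currently-grounded one goes next):
  1 to go: {7} 1  {8} 1  {10} 1
  2 to go: {6,8} 1  {7,8} 2  {7,10} 2  {8,10} 2  {9,10} 1
  3 to go: {5,6,8} 1  {6,7,8} 3  {6,8,10} 3  {7,8,10} 6  {7,9,10} 3  {8,9,10} 3
  4 to go: {5,6,7,8} 4  {5,6,8,10} 4  {6,7,8,10} 12  {6,8,9,10} 6  {7,8,9,10} 12
  5 to go: {4,5,6,7,8} 4  {5,6,7,8,10} 20  {5,6,8,9,10} 10  {6,7,8,9,10} 30
  6 to go: {3,4,5,6,7,8} 4  {4,5,6,7,8,10} 24  {5,6,7,8,9,10} 60
  7 to go: {2,3,4,5,6,7,8} 4  {3,4,5,6,7,8,10} 28  {4,5,6,7,8,9,10} 84
  8 to go: {1,2,3,4,5,6,7,8} 4  {2,3,4,5,6,7,8,10} 32  {3,4,5,6,7,8,9,10} 112
  9 to go: {0,1,2,3,4,5,6,7,8} 4  {1,2,3,4,5,6,7,8,10} 36  {2,3,4,5,6,7,8,9,10} 144
  if 0:i drops first: 180 orders
  if 9:k drops first: 40 orders
heap linearizations: 220

220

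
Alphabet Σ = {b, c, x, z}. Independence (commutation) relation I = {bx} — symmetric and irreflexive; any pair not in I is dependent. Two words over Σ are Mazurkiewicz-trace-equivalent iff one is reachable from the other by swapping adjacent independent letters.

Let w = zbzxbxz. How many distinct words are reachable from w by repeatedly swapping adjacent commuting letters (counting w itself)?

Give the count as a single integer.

3

drop 0:z onto floor
drop 1:b onto {0:z}
drop 2:z onto {1:b}
drop 3:x onto {2:z}
drop 4:b onto {2:z}
drop 5:x onto {3:x}
drop 6:z onto {4:b, 5:x}
ground layer = {0:z}
drop-orders for the pieces not yet dropped (sum over which currently-grounded one goes next):
  1 to go: {6} 1
  2 to go: {4,6} 1  {5,6} 1
  3 to go: {3,5,6} 1  {4,5,6} 2
  4 to go: {3,4,5,6} 3
  5 to go: {2,3,4,5,6} 3
  if 0:z drops first: 3 orders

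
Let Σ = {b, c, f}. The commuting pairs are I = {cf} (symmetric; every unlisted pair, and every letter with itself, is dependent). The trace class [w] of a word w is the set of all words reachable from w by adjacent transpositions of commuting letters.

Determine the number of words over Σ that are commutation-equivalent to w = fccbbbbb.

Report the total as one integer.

3

0(f) covers ∅
1(c) covers ∅
2(c) covers 1:c
3(b) covers 0:f, 2:c
4(b) covers 3:b
5(b) covers 4:b
6(b) covers 5:b
7(b) covers 6:b
floor of heap: 0:f, 1:c
completions by unplaced set U, small U first (add the entries for U minus each lowest piece of U):
  |U|=1: {7}:1
  |U|=2: {6,7}:1
  |U|=3: {5,6,7}:1
  |U|=4: {4,5,6,7}:1
  |U|=5: {3,4,5,6,7}:1
  |U|=6: {0,3,4,5,6,7}:1  {2,3,4,5,6,7}:1
  start at 0(f): 1
  start at 1(c): 2
sum over floor = 3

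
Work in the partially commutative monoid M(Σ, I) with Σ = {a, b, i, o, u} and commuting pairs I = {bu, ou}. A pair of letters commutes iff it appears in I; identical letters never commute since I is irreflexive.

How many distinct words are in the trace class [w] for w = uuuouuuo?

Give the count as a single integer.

#0=u has no predecessor
#1=u depends on [0:u]
#2=u depends on [1:u]
#3=o has no predecessor
#4=u depends on [2:u]
#5=u depends on [4:u]
#6=u depends on [5:u]
#7=o depends on [3:o]
sources: [0:u, 3:o]
N(rest) = Σ N(rest − s) over sources s of rest; N(one piece) = 1:
  size 1 → [6]=1  [7]=1
  size 2 → [3,7]=1  [5,6]=1  [6,7]=2
  size 3 → [3,6,7]=3  [4,5,6]=1  [5,6,7]=3
  size 4 → [2,4,5,6]=1  [3,5,6,7]=6  [4,5,6,7]=4
  size 5 → [1,2,4,5,6]=1  [2,4,5,6,7]=5  [3,4,5,6,7]=10
  size 6 → [0,1,2,4,5,6]=1  [1,2,4,5,6,7]=6  [2,3,4,5,6,7]=15
  first=0(u) contributes 21
  first=3(o) contributes 7
|[w]| = 28

28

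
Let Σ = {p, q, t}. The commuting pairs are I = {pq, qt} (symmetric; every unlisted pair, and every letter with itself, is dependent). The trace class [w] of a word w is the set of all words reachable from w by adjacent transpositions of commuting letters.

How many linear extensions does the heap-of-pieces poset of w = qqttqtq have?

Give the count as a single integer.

35

piece 0:q — minimal
piece 1:q rests on {0:q}
piece 2:t — minimal
piece 3:t rests on {2:t}
piece 4:q rests on {1:q}
piece 5:t rests on {3:t}
piece 6:q rests on {4:q}
minimal pieces: {0:q, 2:t}
ways to finish when only these pieces remain (= sum over removing one remaining piece with nothing left below it):
  1 left: {5}→1  {6}→1
  2 left: {3,5}→1  {4,6}→1  {5,6}→2
  3 left: {1,4,6}→1  {2,3,5}→1  {3,5,6}→3  {4,5,6}→3
  4 left: {0,1,4,6}→1  {1,4,5,6}→4  {2,3,5,6}→4  {3,4,5,6}→6
  5 left: {0,1,4,5,6}→5  {1,3,4,5,6}→10  {2,3,4,5,6}→10
  placing 0:q first → 20 extensions
  placing 2:t first → 15 extensions
total linear extensions = 35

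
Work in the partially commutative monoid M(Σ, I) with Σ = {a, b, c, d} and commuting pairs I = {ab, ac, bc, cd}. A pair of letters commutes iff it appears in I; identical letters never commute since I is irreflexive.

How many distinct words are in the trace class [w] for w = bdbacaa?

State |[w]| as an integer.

28

#0=b has no predecessor
#1=d depends on [0:b]
#2=b depends on [1:d]
#3=a depends on [1:d]
#4=c has no predecessor
#5=a depends on [3:a]
#6=a depends on [5:a]
sources: [0:b, 4:c]
N(rest) = Σ N(rest − s) over sources s of rest; N(one piece) = 1:
  size 1 → [2]=1  [4]=1  [6]=1
  size 2 → [2,4]=2  [2,6]=2  [4,6]=2  [5,6]=1
  size 3 → [2,4,6]=6  [2,5,6]=3  [3,5,6]=1  [4,5,6]=3
  size 4 → [2,3,5,6]=4  [2,4,5,6]=12  [3,4,5,6]=4
  size 5 → [1,2,3,5,6]=4  [2,3,4,5,6]=20
  first=0(b) contributes 24
  first=4(c) contributes 4
|[w]| = 28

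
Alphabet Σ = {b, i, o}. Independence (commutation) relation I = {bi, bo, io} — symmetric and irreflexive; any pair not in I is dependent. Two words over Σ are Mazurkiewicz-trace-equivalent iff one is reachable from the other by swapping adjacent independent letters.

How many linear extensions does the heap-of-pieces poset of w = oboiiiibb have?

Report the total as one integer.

1260

piece 0:o — minimal
piece 1:b — minimal
piece 2:o rests on {0:o}
piece 3:i — minimal
piece 4:i rests on {3:i}
piece 5:i rests on {4:i}
piece 6:i rests on {5:i}
piece 7:b rests on {1:b}
piece 8:b rests on {7:b}
minimal pieces: {0:o, 1:b, 3:i}
ways to finish when only these pieces remain (= sum over removing one remaining piece with nothing left below it):
  1 left: {2}→1  {6}→1  {8}→1
  2 left: {0,2}→1  {2,6}→2  {2,8}→2  {5,6}→1  {6,8}→2  {7,8}→1
  3 left: {0,2,6}→3  {0,2,8}→3  {1,7,8}→1  {2,5,6}→3  {2,6,8}→6  {2,7,8}→3  {4,5,6}→1  {5,6,8}→3  {6,7,8}→3
  4 left: {0,2,5,6}→6  {0,2,6,8}→12  {0,2,7,8}→6  {1,2,7,8}→4  {1,6,7,8}→4  {2,4,5,6}→4  {2,5,6,8}→12  {2,6,7,8}→12  {3,4,5,6}→1  {4,5,6,8}→4  {5,6,7,8}→6
  5 left: {0,1,2,7,8}→10  {0,2,4,5,6}→10  {0,2,5,6,8}→30  {0,2,6,7,8}→30  {1,2,6,7,8}→20  {1,5,6,7,8}→10  {2,3,4,5,6}→5  {2,4,5,6,8}→20  {2,5,6,7,8}→30  {3,4,5,6,8}→5  {4,5,6,7,8}→10
  6 left: {0,1,2,6,7,8}→60  {0,2,3,4,5,6}→15  {0,2,4,5,6,8}→60  {0,2,5,6,7,8}→90  {1,2,5,6,7,8}→60  {1,4,5,6,7,8}→20  {2,3,4,5,6,8}→30  {2,4,5,6,7,8}→60  {3,4,5,6,7,8}→15
  7 left: {0,1,2,5,6,7,8}→210  {0,2,3,4,5,6,8}→105  {0,2,4,5,6,7,8}→210  {1,2,4,5,6,7,8}→140  {1,3,4,5,6,7,8}→35  {2,3,4,5,6,7,8}→105
  placing 0:o first → 280 extensions
  placing 1:b first → 420 extensions
  placing 3:i first → 560 extensions
total linear extensions = 1260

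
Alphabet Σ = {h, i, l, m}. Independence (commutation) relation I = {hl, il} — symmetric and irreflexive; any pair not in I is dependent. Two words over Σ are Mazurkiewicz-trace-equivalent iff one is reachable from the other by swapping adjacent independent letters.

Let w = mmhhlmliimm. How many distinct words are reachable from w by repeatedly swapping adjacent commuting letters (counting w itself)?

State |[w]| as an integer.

9

drop 0:m onto floor
drop 1:m onto {0:m}
drop 2:h onto {1:m}
drop 3:h onto {2:h}
drop 4:l onto {1:m}
drop 5:m onto {3:h, 4:l}
drop 6:l onto {5:m}
drop 7:i onto {5:m}
drop 8:i onto {7:i}
drop 9:m onto {6:l, 8:i}
drop 10:m onto {9:m}
ground layer = {0:m}
drop-orders for the pieces not yet dropped (sum over which currently-grounded one goes next):
  1 to go: {10} 1
  2 to go: {9,10} 1
  3 to go: {6,9,10} 1  {8,9,10} 1
  4 to go: {6,8,9,10} 2  {7,8,9,10} 1
  5 to go: {6,7,8,9,10} 3
  6 to go: {5,6,7,8,9,10} 3
  7 to go: {3,5,6,7,8,9,10} 3  {4,5,6,7,8,9,10} 3
  8 to go: {2,3,5,6,7,8,9,10} 3  {3,4,5,6,7,8,9,10} 6
  9 to go: {2,3,4,5,6,7,8,9,10} 9
  if 0:m drops first: 9 orders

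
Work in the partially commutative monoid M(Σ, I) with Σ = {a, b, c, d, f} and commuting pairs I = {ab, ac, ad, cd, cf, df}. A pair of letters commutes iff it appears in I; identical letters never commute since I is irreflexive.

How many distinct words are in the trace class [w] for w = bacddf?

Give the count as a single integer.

0(b) covers ∅
1(a) covers ∅
2(c) covers 0:b
3(d) covers 0:b
4(d) covers 3:d
5(f) covers 0:b, 1:a
floor of heap: 0:b, 1:a
completions by unplaced set U, small U first (add the entries for U minus each lowest piece of U):
  |U|=1: {2}:1  {4}:1  {5}:1
  |U|=2: {1,5}:1  {2,4}:2  {2,5}:2  {3,4}:1  {4,5}:2
  |U|=3: {1,2,5}:3  {1,4,5}:3  {2,3,4}:3  {2,4,5}:6  {3,4,5}:3
  |U|=4: {1,2,4,5}:12  {1,3,4,5}:6  {2,3,4,5}:12
  start at 0(b): 30
  start at 1(a): 12
sum over floor = 42

42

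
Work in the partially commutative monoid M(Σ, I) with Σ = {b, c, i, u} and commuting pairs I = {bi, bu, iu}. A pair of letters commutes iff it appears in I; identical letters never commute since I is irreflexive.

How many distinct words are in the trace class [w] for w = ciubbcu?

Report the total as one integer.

drop 0:c onto floor
drop 1:i onto {0:c}
drop 2:u onto {0:c}
drop 3:b onto {0:c}
drop 4:b onto {3:b}
drop 5:c onto {1:i, 2:u, 4:b}
drop 6:u onto {5:c}
ground layer = {0:c}
drop-orders for the pieces not yet dropped (sum over which currently-grounded one goes next):
  1 to go: {6} 1
  2 to go: {5,6} 1
  3 to go: {1,5,6} 1  {2,5,6} 1  {4,5,6} 1
  4 to go: {1,2,5,6} 2  {1,4,5,6} 2  {2,4,5,6} 2  {3,4,5,6} 1
  5 to go: {1,2,4,5,6} 6  {1,3,4,5,6} 3  {2,3,4,5,6} 3
  if 0:c drops first: 12 orders

12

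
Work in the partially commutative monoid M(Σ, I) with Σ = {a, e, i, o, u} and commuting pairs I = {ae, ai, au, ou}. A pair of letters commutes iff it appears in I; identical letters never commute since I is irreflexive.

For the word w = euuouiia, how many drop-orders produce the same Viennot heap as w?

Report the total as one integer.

#0=e has no predecessor
#1=u depends on [0:e]
#2=u depends on [1:u]
#3=o depends on [0:e]
#4=u depends on [2:u]
#5=i depends on [3:o, 4:u]
#6=i depends on [5:i]
#7=a depends on [3:o]
sources: [0:e]
N(rest) = Σ N(rest − s) over sources s of rest; N(one piece) = 1:
  size 1 → [6]=1  [7]=1
  size 2 → [5,6]=1  [6,7]=2
  size 3 → [4,5,6]=1  [5,6,7]=3
  size 4 → [2,4,5,6]=1  [3,5,6,7]=3  [4,5,6,7]=4
  size 5 → [1,2,4,5,6]=1  [2,4,5,6,7]=5  [3,4,5,6,7]=7
  size 6 → [1,2,4,5,6,7]=6  [2,3,4,5,6,7]=12
  first=0(e) contributes 18

18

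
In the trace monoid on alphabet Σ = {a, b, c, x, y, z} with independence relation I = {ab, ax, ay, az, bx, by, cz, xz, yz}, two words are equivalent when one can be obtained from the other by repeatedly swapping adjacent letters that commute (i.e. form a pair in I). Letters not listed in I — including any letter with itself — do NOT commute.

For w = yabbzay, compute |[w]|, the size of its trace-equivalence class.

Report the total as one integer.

210

piece 0:y — minimal
piece 1:a — minimal
piece 2:b — minimal
piece 3:b rests on {2:b}
piece 4:z rests on {3:b}
piece 5:a rests on {1:a}
piece 6:y rests on {0:y}
minimal pieces: {0:y, 1:a, 2:b}
ways to finish when only these pieces remain (= sum over removing one remaining piece with nothing left below it):
  1 left: {4}→1  {5}→1  {6}→1
  2 left: {0,6}→1  {1,5}→1  {3,4}→1  {4,5}→2  {4,6}→2  {5,6}→2
  3 left: {0,4,6}→3  {0,5,6}→3  {1,4,5}→3  {1,5,6}→3  {2,3,4}→1  {3,4,5}→3  {3,4,6}→3  {4,5,6}→6
  4 left: {0,1,5,6}→6  {0,3,4,6}→6  {0,4,5,6}→12  {1,3,4,5}→6  {1,4,5,6}→12  {2,3,4,5}→4  {2,3,4,6}→4  {3,4,5,6}→12
  5 left: {0,1,4,5,6}→30  {0,2,3,4,6}→10  {0,3,4,5,6}→30  {1,2,3,4,5}→10  {1,3,4,5,6}→30  {2,3,4,5,6}→20
  placing 0:y first → 60 extensions
  placing 1:a first → 60 extensions
  placing 2:b first → 90 extensions
total linear extensions = 210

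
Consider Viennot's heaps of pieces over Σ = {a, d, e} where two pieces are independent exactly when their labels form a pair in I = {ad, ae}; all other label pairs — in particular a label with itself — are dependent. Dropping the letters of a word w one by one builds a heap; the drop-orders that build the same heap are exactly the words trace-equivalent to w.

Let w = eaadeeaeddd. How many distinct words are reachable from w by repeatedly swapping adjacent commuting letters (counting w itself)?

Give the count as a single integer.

#0=e has no predecessor
#1=a has no predecessor
#2=a depends on [1:a]
#3=d depends on [0:e]
#4=e depends on [3:d]
#5=e depends on [4:e]
#6=a depends on [2:a]
#7=e depends on [5:e]
#8=d depends on [7:e]
#9=d depends on [8:d]
#10=d depends on [9:d]
sources: [0:e, 1:a]
N(rest) = Σ N(rest − s) over sources s of rest; N(one piece) = 1:
  size 1 → [6]=1  [10]=1
  size 2 → [2,6]=1  [6,10]=2  [9,10]=1
  size 3 → [1,2,6]=1  [2,6,10]=3  [6,9,10]=3  [8,9,10]=1
  size 4 → [1,2,6,10]=4  [2,6,9,10]=6  [6,8,9,10]=4  [7,8,9,10]=1
  size 5 → [1,2,6,9,10]=10  [2,6,8,9,10]=10  [5,7,8,9,10]=1  [6,7,8,9,10]=5
  size 6 → [1,2,6,8,9,10]=20  [2,6,7,8,9,10]=15  [4,5,7,8,9,10]=1  [5,6,7,8,9,10]=6
  size 7 → [1,2,6,7,8,9,10]=35  [2,5,6,7,8,9,10]=21  [3,4,5,7,8,9,10]=1  [4,5,6,7,8,9,10]=7
  size 8 → [0,3,4,5,7,8,9,10]=1  [1,2,5,6,7,8,9,10]=56  [2,4,5,6,7,8,9,10]=28  [3,4,5,6,7,8,9,10]=8
  size 9 → [0,3,4,5,6,7,8,9,10]=9  [1,2,4,5,6,7,8,9,10]=84  [2,3,4,5,6,7,8,9,10]=36
  first=0(e) contributes 120
  first=1(a) contributes 45
|[w]| = 165

165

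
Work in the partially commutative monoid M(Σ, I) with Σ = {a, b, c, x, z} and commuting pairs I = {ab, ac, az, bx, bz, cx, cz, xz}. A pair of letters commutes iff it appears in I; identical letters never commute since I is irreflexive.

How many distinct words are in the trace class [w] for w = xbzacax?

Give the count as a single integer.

105

drop 0:x onto floor
drop 1:b onto floor
drop 2:z onto floor
drop 3:a onto {0:x}
drop 4:c onto {1:b}
drop 5:a onto {3:a}
drop 6:x onto {5:a}
ground layer = {0:x, 1:b, 2:z}
drop-orders for the pieces not yet dropped (sum over which currently-grounded one goes next):
  1 to go: {2} 1  {4} 1  {6} 1
  2 to go: {1,4} 1  {2,4} 2  {2,6} 2  {4,6} 2  {5,6} 1
  3 to go: {1,2,4} 3  {1,4,6} 3  {2,4,6} 6  {2,5,6} 3  {3,5,6} 1  {4,5,6} 3
  4 to go: {0,3,5,6} 1  {1,2,4,6} 12  {1,4,5,6} 6  {2,3,5,6} 4  {2,4,5,6} 12  {3,4,5,6} 4
  5 to go: {0,2,3,5,6} 5  {0,3,4,5,6} 5  {1,2,4,5,6} 30  {1,3,4,5,6} 10  {2,3,4,5,6} 20
  if 0:x drops first: 60 orders
  if 1:b drops first: 30 orders
  if 2:z drops first: 15 orders
heap linearizations: 105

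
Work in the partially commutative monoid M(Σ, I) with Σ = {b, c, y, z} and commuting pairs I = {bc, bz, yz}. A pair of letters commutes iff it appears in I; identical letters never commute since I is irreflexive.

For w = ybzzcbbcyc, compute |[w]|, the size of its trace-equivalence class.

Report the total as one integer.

#0=y has no predecessor
#1=b depends on [0:y]
#2=z has no predecessor
#3=z depends on [2:z]
#4=c depends on [0:y, 3:z]
#5=b depends on [1:b]
#6=b depends on [5:b]
#7=c depends on [4:c]
#8=y depends on [6:b, 7:c]
#9=c depends on [8:y]
sources: [0:y, 2:z]
N(rest) = Σ N(rest − s) over sources s of rest; N(one piece) = 1:
  size 1 → [9]=1
  size 2 → [8,9]=1
  size 3 → [6,8,9]=1  [7,8,9]=1
  size 4 → [4,7,8,9]=1  [5,6,8,9]=1  [6,7,8,9]=2
  size 5 → [1,5,6,8,9]=1  [3,4,7,8,9]=1  [4,6,7,8,9]=3  [5,6,7,8,9]=3
  size 6 → [1,5,6,7,8,9]=4  [2,3,4,7,8,9]=1  [3,4,6,7,8,9]=4  [4,5,6,7,8,9]=6
  size 7 → [1,4,5,6,7,8,9]=10  [2,3,4,6,7,8,9]=5  [3,4,5,6,7,8,9]=10
  size 8 → [0,1,4,5,6,7,8,9]=10  [1,3,4,5,6,7,8,9]=20  [2,3,4,5,6,7,8,9]=15
  first=0(y) contributes 35
  first=2(z) contributes 30
|[w]| = 65

65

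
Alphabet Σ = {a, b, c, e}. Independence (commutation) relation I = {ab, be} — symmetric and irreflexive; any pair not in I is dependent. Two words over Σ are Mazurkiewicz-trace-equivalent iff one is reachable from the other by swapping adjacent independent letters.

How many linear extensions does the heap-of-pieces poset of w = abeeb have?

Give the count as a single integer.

0(a) covers ∅
1(b) covers ∅
2(e) covers 0:a
3(e) covers 2:e
4(b) covers 1:b
floor of heap: 0:a, 1:b
completions by unplaced set U, small U first (add the entries for U minus each lowest piece of U):
  |U|=1: {3}:1  {4}:1
  |U|=2: {1,4}:1  {2,3}:1  {3,4}:2
  |U|=3: {0,2,3}:1  {1,3,4}:3  {2,3,4}:3
  start at 0(a): 6
  start at 1(b): 4
sum over floor = 10

10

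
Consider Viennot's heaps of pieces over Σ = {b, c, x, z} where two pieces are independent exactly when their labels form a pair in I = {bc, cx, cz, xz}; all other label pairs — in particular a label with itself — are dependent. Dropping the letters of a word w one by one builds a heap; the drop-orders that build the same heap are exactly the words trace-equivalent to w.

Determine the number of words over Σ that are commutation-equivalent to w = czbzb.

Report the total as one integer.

0(c) covers ∅
1(z) covers ∅
2(b) covers 1:z
3(z) covers 2:b
4(b) covers 3:z
floor of heap: 0:c, 1:z
completions by unplaced set U, small U first (add the entries for U minus each lowest piece of U):
  |U|=1: {0}:1  {4}:1
  |U|=2: {0,4}:2  {3,4}:1
  |U|=3: {0,3,4}:3  {2,3,4}:1
  start at 0(c): 1
  start at 1(z): 4
sum over floor = 5

5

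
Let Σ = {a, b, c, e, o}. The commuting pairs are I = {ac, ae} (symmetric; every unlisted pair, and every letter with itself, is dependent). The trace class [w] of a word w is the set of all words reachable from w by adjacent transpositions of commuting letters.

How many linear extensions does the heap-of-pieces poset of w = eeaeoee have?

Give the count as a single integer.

drop 0:e onto floor
drop 1:e onto {0:e}
drop 2:a onto floor
drop 3:e onto {1:e}
drop 4:o onto {2:a, 3:e}
drop 5:e onto {4:o}
drop 6:e onto {5:e}
ground layer = {0:e, 2:a}
drop-orders for the pieces not yet dropped (sum over which currently-grounded one goes next):
  1 to go: {6} 1
  2 to go: {5,6} 1
  3 to go: {4,5,6} 1
  4 to go: {2,4,5,6} 1  {3,4,5,6} 1
  5 to go: {1,3,4,5,6} 1  {2,3,4,5,6} 2
  if 0:e drops first: 3 orders
  if 2:a drops first: 1 orders
heap linearizations: 4

4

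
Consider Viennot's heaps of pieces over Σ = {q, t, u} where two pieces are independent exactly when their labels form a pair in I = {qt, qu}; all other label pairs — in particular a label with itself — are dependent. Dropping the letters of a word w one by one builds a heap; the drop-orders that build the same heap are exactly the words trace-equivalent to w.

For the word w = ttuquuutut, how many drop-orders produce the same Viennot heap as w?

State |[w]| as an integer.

drop 0:t onto floor
drop 1:t onto {0:t}
drop 2:u onto {1:t}
drop 3:q onto floor
drop 4:u onto {2:u}
drop 5:u onto {4:u}
drop 6:u onto {5:u}
drop 7:t onto {6:u}
drop 8:u onto {7:t}
drop 9:t onto {8:u}
ground layer = {0:t, 3:q}
drop-orders for the pieces not yet dropped (sum over which currently-grounded one goes next):
  1 to go: {3} 1  {9} 1
  2 to go: {3,9} 2  {8,9} 1
  3 to go: {3,8,9} 3  {7,8,9} 1
  4 to go: {3,7,8,9} 4  {6,7,8,9} 1
  5 to go: {3,6,7,8,9} 5  {5,6,7,8,9} 1
  6 to go: {3,5,6,7,8,9} 6  {4,5,6,7,8,9} 1
  7 to go: {2,4,5,6,7,8,9} 1  {3,4,5,6,7,8,9} 7
  8 to go: {1,2,4,5,6,7,8,9} 1  {2,3,4,5,6,7,8,9} 8
  if 0:t drops first: 9 orders
  if 3:q drops first: 1 orders
heap linearizations: 10

10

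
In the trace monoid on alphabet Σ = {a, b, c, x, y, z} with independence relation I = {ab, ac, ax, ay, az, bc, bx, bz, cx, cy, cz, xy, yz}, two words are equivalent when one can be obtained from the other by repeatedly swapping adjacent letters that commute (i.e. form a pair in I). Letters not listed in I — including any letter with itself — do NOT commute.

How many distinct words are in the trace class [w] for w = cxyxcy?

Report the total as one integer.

90

drop 0:c onto floor
drop 1:x onto floor
drop 2:y onto floor
drop 3:x onto {1:x}
drop 4:c onto {0:c}
drop 5:y onto {2:y}
ground layer = {0:c, 1:x, 2:y}
drop-orders for the pieces not yet dropped (sum over which currently-grounded one goes next):
  1 to go: {3} 1  {4} 1  {5} 1
  2 to go: {0,4} 1  {1,3} 1  {2,5} 1  {3,4} 2  {3,5} 2  {4,5} 2
  3 to go: {0,3,4} 3  {0,4,5} 3  {1,3,4} 3  {1,3,5} 3  {2,3,5} 3  {2,4,5} 3  {3,4,5} 6
  4 to go: {0,1,3,4} 6  {0,2,4,5} 6  {0,3,4,5} 12  {1,2,3,5} 6  {1,3,4,5} 12  {2,3,4,5} 12
  if 0:c drops first: 30 orders
  if 1:x drops first: 30 orders
  if 2:y drops first: 30 orders
heap linearizations: 90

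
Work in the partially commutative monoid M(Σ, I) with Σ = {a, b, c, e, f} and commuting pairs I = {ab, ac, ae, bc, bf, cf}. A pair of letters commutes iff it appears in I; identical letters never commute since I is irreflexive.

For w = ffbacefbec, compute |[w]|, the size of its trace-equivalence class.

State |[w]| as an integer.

76

drop 0:f onto floor
drop 1:f onto {0:f}
drop 2:b onto floor
drop 3:a onto {1:f}
drop 4:c onto floor
drop 5:e onto {1:f, 2:b, 4:c}
drop 6:f onto {3:a, 5:e}
drop 7:b onto {5:e}
drop 8:e onto {6:f, 7:b}
drop 9:c onto {8:e}
ground layer = {0:f, 2:b, 4:c}
drop-orders for the pieces not yet dropped (sum over which currently-grounded one goes next):
  1 to go: {9} 1
  2 to go: {8,9} 1
  3 to go: {6,8,9} 1  {7,8,9} 1
  4 to go: {3,6,8,9} 1  {6,7,8,9} 2
  5 to go: {3,6,7,8,9} 3  {5,6,7,8,9} 2
  6 to go: {2,5,6,7,8,9} 2  {3,5,6,7,8,9} 5  {4,5,6,7,8,9} 2
  7 to go: {1,3,5,6,7,8,9} 5  {2,3,5,6,7,8,9} 7  {2,4,5,6,7,8,9} 4  {3,4,5,6,7,8,9} 7
  8 to go: {0,1,3,5,6,7,8,9} 5  {1,2,3,5,6,7,8,9} 12  {1,3,4,5,6,7,8,9} 12  {2,3,4,5,6,7,8,9} 18
  if 0:f drops first: 42 orders
  if 2:b drops first: 17 orders
  if 4:c drops first: 17 orders
heap linearizations: 76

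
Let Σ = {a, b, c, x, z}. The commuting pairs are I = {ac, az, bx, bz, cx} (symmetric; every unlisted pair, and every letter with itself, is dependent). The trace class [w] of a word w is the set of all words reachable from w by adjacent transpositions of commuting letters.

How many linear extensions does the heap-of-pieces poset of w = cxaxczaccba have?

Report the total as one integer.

45

0(c) covers ∅
1(x) covers ∅
2(a) covers 1:x
3(x) covers 2:a
4(c) covers 0:c
5(z) covers 3:x, 4:c
6(a) covers 3:x
7(c) covers 5:z
8(c) covers 7:c
9(b) covers 6:a, 8:c
10(a) covers 9:b
floor of heap: 0:c, 1:x
completions by unplaced set U, small U first (add the entries for U minus each lowest piece of U):
  |U|=1: {10}:1
  |U|=2: {9,10}:1
  |U|=3: {6,9,10}:1  {8,9,10}:1
  |U|=4: {6,8,9,10}:2  {7,8,9,10}:1
  |U|=5: {5,7,8,9,10}:1  {6,7,8,9,10}:3
  |U|=6: {4,5,7,8,9,10}:1  {5,6,7,8,9,10}:4
  |U|=7: {0,4,5,7,8,9,10}:1  {3,5,6,7,8,9,10}:4  {4,5,6,7,8,9,10}:5
  |U|=8: {0,4,5,6,7,8,9,10}:6  {2,3,5,6,7,8,9,10}:4  {3,4,5,6,7,8,9,10}:9
  |U|=9: {0,3,4,5,6,7,8,9,10}:15  {1,2,3,5,6,7,8,9,10}:4  {2,3,4,5,6,7,8,9,10}:13
  start at 0(c): 17
  start at 1(x): 28
sum over floor = 45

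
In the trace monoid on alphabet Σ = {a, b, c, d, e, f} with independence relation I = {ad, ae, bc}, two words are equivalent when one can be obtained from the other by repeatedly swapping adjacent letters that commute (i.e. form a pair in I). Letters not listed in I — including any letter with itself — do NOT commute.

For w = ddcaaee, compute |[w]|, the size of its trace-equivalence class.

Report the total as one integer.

drop 0:d onto floor
drop 1:d onto {0:d}
drop 2:c onto {1:d}
drop 3:a onto {2:c}
drop 4:a onto {3:a}
drop 5:e onto {2:c}
drop 6:e onto {5:e}
ground layer = {0:d}
drop-orders for the pieces not yet dropped (sum over which currently-grounded one goes next):
  1 to go: {4} 1  {6} 1
  2 to go: {3,4} 1  {4,6} 2  {5,6} 1
  3 to go: {3,4,6} 3  {4,5,6} 3
  4 to go: {3,4,5,6} 6
  5 to go: {2,3,4,5,6} 6
  if 0:d drops first: 6 orders

6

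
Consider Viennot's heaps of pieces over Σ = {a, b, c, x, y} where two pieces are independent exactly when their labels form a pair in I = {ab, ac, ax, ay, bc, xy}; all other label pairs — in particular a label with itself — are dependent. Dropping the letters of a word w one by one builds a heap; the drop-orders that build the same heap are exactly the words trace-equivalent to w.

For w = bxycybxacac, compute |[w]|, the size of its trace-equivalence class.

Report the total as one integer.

#0=b has no predecessor
#1=x depends on [0:b]
#2=y depends on [0:b]
#3=c depends on [1:x, 2:y]
#4=y depends on [3:c]
#5=b depends on [4:y]
#6=x depends on [5:b]
#7=a has no predecessor
#8=c depends on [6:x]
#9=a depends on [7:a]
#10=c depends on [8:c]
sources: [0:b, 7:a]
N(rest) = Σ N(rest − s) over sources s of rest; N(one piece) = 1:
  size 1 → [9]=1  [10]=1
  size 2 → [7,9]=1  [8,10]=1  [9,10]=2
  size 3 → [6,8,10]=1  [7,9,10]=3  [8,9,10]=3
  size 4 → [5,6,8,10]=1  [6,8,9,10]=4  [7,8,9,10]=6
  size 5 → [4,5,6,8,10]=1  [5,6,8,9,10]=5  [6,7,8,9,10]=10
  size 6 → [3,4,5,6,8,10]=1  [4,5,6,8,9,10]=6  [5,6,7,8,9,10]=15
  size 7 → [1,3,4,5,6,8,10]=1  [2,3,4,5,6,8,10]=1  [3,4,5,6,8,9,10]=7  [4,5,6,7,8,9,10]=21
  size 8 → [1,2,3,4,5,6,8,10]=2  [1,3,4,5,6,8,9,10]=8  [2,3,4,5,6,8,9,10]=8  [3,4,5,6,7,8,9,10]=28
  size 9 → [0,1,2,3,4,5,6,8,10]=2  [1,2,3,4,5,6,8,9,10]=18  [1,3,4,5,6,7,8,9,10]=36  [2,3,4,5,6,7,8,9,10]=36
  first=0(b) contributes 90
  first=7(a) contributes 20
|[w]| = 110

110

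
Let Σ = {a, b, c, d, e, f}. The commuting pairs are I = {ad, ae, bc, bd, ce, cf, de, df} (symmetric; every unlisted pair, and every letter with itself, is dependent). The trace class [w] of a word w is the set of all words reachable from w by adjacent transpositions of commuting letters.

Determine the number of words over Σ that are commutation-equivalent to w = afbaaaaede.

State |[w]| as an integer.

150

#0=a has no predecessor
#1=f depends on [0:a]
#2=b depends on [1:f]
#3=a depends on [2:b]
#4=a depends on [3:a]
#5=a depends on [4:a]
#6=a depends on [5:a]
#7=e depends on [2:b]
#8=d has no predecessor
#9=e depends on [7:e]
sources: [0:a, 8:d]
N(rest) = Σ N(rest − s) over sources s of rest; N(one piece) = 1:
  size 1 → [6]=1  [8]=1  [9]=1
  size 2 → [5,6]=1  [6,8]=2  [6,9]=2  [7,9]=1  [8,9]=2
  size 3 → [4,5,6]=1  [5,6,8]=3  [5,6,9]=3  [6,7,9]=3  [6,8,9]=6  [7,8,9]=3
  size 4 → [3,4,5,6]=1  [4,5,6,8]=4  [4,5,6,9]=4  [5,6,7,9]=6  [5,6,8,9]=12  [6,7,8,9]=12
  size 5 → [3,4,5,6,8]=5  [3,4,5,6,9]=5  [4,5,6,7,9]=10  [4,5,6,8,9]=20  [5,6,7,8,9]=30
  size 6 → [3,4,5,6,7,9]=15  [3,4,5,6,8,9]=30  [4,5,6,7,8,9]=60
  size 7 → [2,3,4,5,6,7,9]=15  [3,4,5,6,7,8,9]=105
  size 8 → [1,2,3,4,5,6,7,9]=15  [2,3,4,5,6,7,8,9]=120
  first=0(a) contributes 135
  first=8(d) contributes 15
|[w]| = 150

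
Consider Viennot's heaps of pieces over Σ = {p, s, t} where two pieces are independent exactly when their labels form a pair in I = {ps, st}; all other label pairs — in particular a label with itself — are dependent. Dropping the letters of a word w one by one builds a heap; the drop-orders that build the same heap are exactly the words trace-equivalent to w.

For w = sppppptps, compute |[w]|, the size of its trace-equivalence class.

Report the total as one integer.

36

drop 0:s onto floor
drop 1:p onto floor
drop 2:p onto {1:p}
drop 3:p onto {2:p}
drop 4:p onto {3:p}
drop 5:p onto {4:p}
drop 6:t onto {5:p}
drop 7:p onto {6:t}
drop 8:s onto {0:s}
ground layer = {0:s, 1:p}
drop-orders for the pieces not yet dropped (sum over which currently-grounded one goes next):
  1 to go: {7} 1  {8} 1
  2 to go: {0,8} 1  {6,7} 1  {7,8} 2
  3 to go: {0,7,8} 3  {5,6,7} 1  {6,7,8} 3
  4 to go: {0,6,7,8} 6  {4,5,6,7} 1  {5,6,7,8} 4
  5 to go: {0,5,6,7,8} 10  {3,4,5,6,7} 1  {4,5,6,7,8} 5
  6 to go: {0,4,5,6,7,8} 15  {2,3,4,5,6,7} 1  {3,4,5,6,7,8} 6
  7 to go: {0,3,4,5,6,7,8} 21  {1,2,3,4,5,6,7} 1  {2,3,4,5,6,7,8} 7
  if 0:s drops first: 8 orders
  if 1:p drops first: 28 orders
heap linearizations: 36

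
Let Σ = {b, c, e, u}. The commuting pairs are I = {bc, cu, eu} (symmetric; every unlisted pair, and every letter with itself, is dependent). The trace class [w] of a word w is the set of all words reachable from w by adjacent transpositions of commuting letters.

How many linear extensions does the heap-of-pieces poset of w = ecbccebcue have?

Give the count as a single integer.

drop 0:e onto floor
drop 1:c onto {0:e}
drop 2:b onto {0:e}
drop 3:c onto {1:c}
drop 4:c onto {3:c}
drop 5:e onto {2:b, 4:c}
drop 6:b onto {5:e}
drop 7:c onto {5:e}
drop 8:u onto {6:b}
drop 9:e onto {6:b, 7:c}
ground layer = {0:e}
drop-orders for the pieces not yet dropped (sum over which currently-grounded one goes next):
  1 to go: {8} 1  {9} 1
  2 to go: {7,9} 1  {8,9} 2
  3 to go: {6,8,9} 2  {7,8,9} 3
  4 to go: {6,7,8,9} 5
  5 to go: {5,6,7,8,9} 5
  6 to go: {2,5,6,7,8,9} 5  {4,5,6,7,8,9} 5
  7 to go: {2,4,5,6,7,8,9} 10  {3,4,5,6,7,8,9} 5
  8 to go: {1,3,4,5,6,7,8,9} 5  {2,3,4,5,6,7,8,9} 15
  if 0:e drops first: 20 orders

20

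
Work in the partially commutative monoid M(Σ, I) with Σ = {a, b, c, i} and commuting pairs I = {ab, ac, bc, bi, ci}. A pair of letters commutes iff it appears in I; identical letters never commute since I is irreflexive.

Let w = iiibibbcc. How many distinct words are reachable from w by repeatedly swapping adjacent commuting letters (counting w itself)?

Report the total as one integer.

piece 0:i — minimal
piece 1:i rests on {0:i}
piece 2:i rests on {1:i}
piece 3:b — minimal
piece 4:i rests on {2:i}
piece 5:b rests on {3:b}
piece 6:b rests on {5:b}
piece 7:c — minimal
piece 8:c rests on {7:c}
minimal pieces: {0:i, 3:b, 7:c}
ways to finish when only these pieces remain (= sum over removing one remaining piece with nothing left below it):
  1 left: {4}→1  {6}→1  {8}→1
  2 left: {2,4}→1  {4,6}→2  {4,8}→2  {5,6}→1  {6,8}→2  {7,8}→1
  3 left: {1,2,4}→1  {2,4,6}→3  {2,4,8}→3  {3,5,6}→1  {4,5,6}→3  {4,6,8}→6  {4,7,8}→3  {5,6,8}→3  {6,7,8}→3
  4 left: {0,1,2,4}→1  {1,2,4,6}→4  {1,2,4,8}→4  {2,4,5,6}→6  {2,4,6,8}→12  {2,4,7,8}→6  {3,4,5,6}→4  {3,5,6,8}→4  {4,5,6,8}→12  {4,6,7,8}→12  {5,6,7,8}→6
  5 left: {0,1,2,4,6}→5  {0,1,2,4,8}→5  {1,2,4,5,6}→10  {1,2,4,6,8}→20  {1,2,4,7,8}→10  {2,3,4,5,6}→10  {2,4,5,6,8}→30  {2,4,6,7,8}→30  {3,4,5,6,8}→20  {3,5,6,7,8}→10  {4,5,6,7,8}→30
  6 left: {0,1,2,4,5,6}→15  {0,1,2,4,6,8}→30  {0,1,2,4,7,8}→15  {1,2,3,4,5,6}→20  {1,2,4,5,6,8}→60  {1,2,4,6,7,8}→60  {2,3,4,5,6,8}→60  {2,4,5,6,7,8}→90  {3,4,5,6,7,8}→60
  7 left: {0,1,2,3,4,5,6}→35  {0,1,2,4,5,6,8}→105  {0,1,2,4,6,7,8}→105  {1,2,3,4,5,6,8}→140  {1,2,4,5,6,7,8}→210  {2,3,4,5,6,7,8}→210
  placing 0:i first → 560 extensions
  placing 3:b first → 420 extensions
  placing 7:c first → 280 extensions
total linear extensions = 1260

1260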